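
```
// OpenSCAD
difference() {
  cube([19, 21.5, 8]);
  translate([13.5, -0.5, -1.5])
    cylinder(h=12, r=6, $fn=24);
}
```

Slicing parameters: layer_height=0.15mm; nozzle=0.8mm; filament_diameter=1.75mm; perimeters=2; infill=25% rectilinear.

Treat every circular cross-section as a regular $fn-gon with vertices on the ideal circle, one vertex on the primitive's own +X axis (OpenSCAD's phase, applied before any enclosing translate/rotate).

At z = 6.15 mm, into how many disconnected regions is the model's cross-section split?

At z = 6.15 mm: the cube is present — its section is the full 19×21.5 rectangle; the r=6 cylinder at (13.5, -0.5) contributes a regular 24-gon of circumradius 6; Subtracting the remaining from the first: starting from the 19×21.5 cube, the r=6 cylinder at (13.5, -0.5) partially overlaps it — only the 49.45 mm² overlap (of its 111.81 mm²) is removed, clipping the outline — 1 connected region. The result has 1 disconnected region.

1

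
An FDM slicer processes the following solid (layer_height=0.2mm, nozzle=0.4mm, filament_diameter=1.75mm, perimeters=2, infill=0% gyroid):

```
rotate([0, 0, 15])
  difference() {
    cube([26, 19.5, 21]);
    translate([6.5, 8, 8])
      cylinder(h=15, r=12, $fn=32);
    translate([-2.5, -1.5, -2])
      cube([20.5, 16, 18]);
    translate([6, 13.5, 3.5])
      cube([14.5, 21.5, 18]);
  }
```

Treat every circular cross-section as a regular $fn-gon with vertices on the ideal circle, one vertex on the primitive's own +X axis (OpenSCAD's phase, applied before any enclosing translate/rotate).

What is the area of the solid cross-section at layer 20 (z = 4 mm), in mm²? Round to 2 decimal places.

At z = 4 mm: the cube is present — its section is the full 26×19.5 rectangle (area 507.00 mm²); the cylinder at (6.5, 8) is not intersected at this z (z outside [8, 23]); the 20.5×16 cube at (-2.5, -1.5) contributes its full rectangle (area 328.00 mm²); the 14.5×21.5 cube at (6, 13.5) contributes its full rectangle (area 311.75 mm²); Taking the first minus the rest: starting from the 26×19.5 cube (507.00 mm²), the 20.5×16 cube at (-2.5, -1.5) partially overlaps it — only the 261.00 mm² overlap (of its 328.00 mm²) is removed, clipping the outline; the 14.5×21.5 cube at (6, 13.5) partially overlaps it — only the 75.00 mm² overlap (of its 311.75 mm²) is removed, clipping the outline — area = 171.00 mm²; (whole slice rotated 15° about Z — lengths, areas and connectivity unchanged). Overall, the cross-section has 2 separate islands. Net area = 171.00 mm².

171.00 mm²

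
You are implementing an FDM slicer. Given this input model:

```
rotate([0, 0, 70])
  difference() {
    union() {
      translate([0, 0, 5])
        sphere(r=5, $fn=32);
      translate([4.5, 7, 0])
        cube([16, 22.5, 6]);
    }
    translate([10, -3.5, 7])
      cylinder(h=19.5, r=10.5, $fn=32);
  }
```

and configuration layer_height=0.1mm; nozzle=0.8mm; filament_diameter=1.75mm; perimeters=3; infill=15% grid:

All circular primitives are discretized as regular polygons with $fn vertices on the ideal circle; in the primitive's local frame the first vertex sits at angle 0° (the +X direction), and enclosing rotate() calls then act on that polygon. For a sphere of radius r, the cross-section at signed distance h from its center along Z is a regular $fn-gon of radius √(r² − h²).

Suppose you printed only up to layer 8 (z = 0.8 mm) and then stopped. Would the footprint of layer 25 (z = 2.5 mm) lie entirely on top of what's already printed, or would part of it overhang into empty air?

Compare the two slices. At z = 0.8: the r=5 sphere slices to a regular 32-gon of circumradius 2.713 (√(r²−h²) with h=4.2 from center) (area = (32/2)·2.713²·sin(360°/32) = 22.97 mm²); the cube at (4.5, 7) (footprint 16×22.5) is included at this height (area 360.00 mm²); Merging all regions: the 2 present regions are separate (no shared area or edge), so areas and boundary lengths simply add and each stays a separate island — area = 382.97 mm²; the cylinder at (10, -3.5) is absent (z outside [7, 26.5]); After the difference (first − rest): none of the subtracted shapes is present at this height, so the result so far is unchanged — area = 382.97 mm²; (rotated 70° about Z; rotation is an isometry so areas/perimeters/island counts are preserved). At z = 2.5: the r=5 sphere slices to a regular 32-gon of circumradius 4.330 (√(r²−h²) with h=2.5 from center) (area = (32/2)·4.330²·sin(360°/32) = 58.53 mm²); the cube at (4.5, 7) (footprint 16×22.5) is included at this height (area 360.00 mm²); Combining (union): the 2 present regions are separate (no shared area or edge), so areas and boundary lengths simply add and each stays a separate island — area = 418.53 mm²; the cylinder at (10, -3.5) does not reach this height (z outside [7, 26.5]); Subtracting the remaining from the first: none of the subtracted shapes is present at this height, so the result so far is unchanged — area = 418.53 mm²; (whole slice rotated 70° about Z — lengths, areas and connectivity unchanged). Checking containment: at z = 2.5 the cross-section extends beyond the z = 0.8 cross-section by about 35.55 mm².

part overhangs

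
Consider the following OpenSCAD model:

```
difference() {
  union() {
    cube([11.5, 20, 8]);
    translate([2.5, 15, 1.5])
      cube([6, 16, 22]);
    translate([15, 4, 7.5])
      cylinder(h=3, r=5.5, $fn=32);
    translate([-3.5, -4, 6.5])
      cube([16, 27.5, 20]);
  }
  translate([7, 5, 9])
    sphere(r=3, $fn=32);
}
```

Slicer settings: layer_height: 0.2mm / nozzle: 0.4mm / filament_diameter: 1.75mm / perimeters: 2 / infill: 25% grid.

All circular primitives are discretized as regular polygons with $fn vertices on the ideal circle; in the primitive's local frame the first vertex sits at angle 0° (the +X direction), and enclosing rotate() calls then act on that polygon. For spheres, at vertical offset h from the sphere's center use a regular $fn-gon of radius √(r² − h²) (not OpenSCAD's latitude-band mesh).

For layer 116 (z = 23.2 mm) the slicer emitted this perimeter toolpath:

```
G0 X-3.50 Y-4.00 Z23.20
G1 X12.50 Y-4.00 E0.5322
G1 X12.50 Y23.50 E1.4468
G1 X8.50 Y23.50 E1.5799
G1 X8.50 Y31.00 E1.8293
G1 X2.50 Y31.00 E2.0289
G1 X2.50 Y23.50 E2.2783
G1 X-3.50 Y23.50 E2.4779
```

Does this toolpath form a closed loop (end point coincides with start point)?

Start point (G0): (-3.50, -4.00). End point (last G1): the path does not return to the start — open.

no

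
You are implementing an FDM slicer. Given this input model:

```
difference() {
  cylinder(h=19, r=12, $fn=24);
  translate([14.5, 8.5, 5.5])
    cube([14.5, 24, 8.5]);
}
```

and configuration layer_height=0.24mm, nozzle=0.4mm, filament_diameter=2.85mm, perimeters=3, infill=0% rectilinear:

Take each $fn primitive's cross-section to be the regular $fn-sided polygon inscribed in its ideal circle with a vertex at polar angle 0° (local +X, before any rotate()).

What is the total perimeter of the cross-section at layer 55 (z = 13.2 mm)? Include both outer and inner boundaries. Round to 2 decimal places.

75.18 mm

At z = 13.2 mm: the cylinder: section is a regular 24-gon, circumradius r=12 (perimeter = 2·24·12.000·sin(180°/24) = 75.18 mm); the 14.5×24 cube at (14.5, 8.5) contributes its full rectangle (perimeter 77.00 mm); After the difference (first − rest): starting from the r=12 cylinder, the 14.5×24 cube at (14.5, 8.5) misses the remaining region (no effect) — boundary = 75.18 mm. Overall, the cross-section is a single solid region. Total boundary length (outer) = 75.18 mm.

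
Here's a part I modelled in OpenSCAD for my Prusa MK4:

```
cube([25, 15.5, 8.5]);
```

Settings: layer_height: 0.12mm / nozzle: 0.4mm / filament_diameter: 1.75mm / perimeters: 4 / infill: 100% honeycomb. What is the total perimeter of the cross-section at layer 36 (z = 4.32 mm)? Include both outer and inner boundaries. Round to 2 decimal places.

81.00 mm

At z = 4.32 mm: the cube (footprint 25×15.5) is included at this height (perimeter 81.00 mm). Overall, the cross-section is a single solid region. Total boundary length (outer) = 81.00 mm.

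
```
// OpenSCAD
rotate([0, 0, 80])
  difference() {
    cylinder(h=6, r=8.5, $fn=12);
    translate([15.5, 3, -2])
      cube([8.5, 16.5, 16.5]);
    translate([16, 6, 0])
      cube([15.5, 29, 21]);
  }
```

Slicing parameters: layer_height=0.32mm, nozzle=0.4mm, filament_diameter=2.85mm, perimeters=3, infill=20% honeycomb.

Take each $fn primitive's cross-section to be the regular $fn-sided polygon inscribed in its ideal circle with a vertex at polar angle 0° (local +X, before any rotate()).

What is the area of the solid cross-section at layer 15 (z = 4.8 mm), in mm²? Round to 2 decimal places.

At z = 4.8 mm: the r=8.5 cylinder gives a regular 12-gon of circumradius 8.5 (constant along its height) (area = (12/2)·8.500²·sin(360°/12) = 216.75 mm²); the 8.5×16.5 cube at (15.5, 3) contributes its full rectangle (area 140.25 mm²); the 15.5×29 cube at (16, 6) contributes its full rectangle (area 449.50 mm²); Subtracting the remaining from the first: starting from the r=8.5 cylinder (216.75 mm²), the 8.5×16.5 cube at (15.5, 3) misses the remaining region (no effect); the 15.5×29 cube at (16, 6) misses the remaining region (no effect) — area = 216.75 mm²; (whole slice rotated 80° about Z — lengths, areas and connectivity unchanged). Overall, the cross-section is a single solid region. Net area = 216.75 mm².

216.75 mm²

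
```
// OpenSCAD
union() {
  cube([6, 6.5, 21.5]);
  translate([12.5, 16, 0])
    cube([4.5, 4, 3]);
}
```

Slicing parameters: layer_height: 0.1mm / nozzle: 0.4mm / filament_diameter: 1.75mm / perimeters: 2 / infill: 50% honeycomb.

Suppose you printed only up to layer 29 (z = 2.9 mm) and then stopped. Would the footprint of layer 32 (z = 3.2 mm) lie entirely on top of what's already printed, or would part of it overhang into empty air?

entirely on top

Compare the two slices. At z = 2.9: the cube is present — its section is the full 6×6.5 rectangle (area 39.00 mm²); the cube at (12.5, 16) (footprint 4.5×4) is included at this height (area 18.00 mm²); Merging all regions: the 2 present regions are separate (no shared area or edge), so areas and boundary lengths simply add and each stays a separate island — area = 57.00 mm². At z = 3.2: the cube (footprint 6×6.5) is included at this height (area 39.00 mm²); the cube at (12.5, 16) is not intersected at this z (z outside [0, 3]); Merging all regions: only the 6×6.5 cube is present, so the union is just that shape — area = 39.00 mm². Checking containment: the cross-section at z = 3.2 is a subset of the cross-section at z = 2.9.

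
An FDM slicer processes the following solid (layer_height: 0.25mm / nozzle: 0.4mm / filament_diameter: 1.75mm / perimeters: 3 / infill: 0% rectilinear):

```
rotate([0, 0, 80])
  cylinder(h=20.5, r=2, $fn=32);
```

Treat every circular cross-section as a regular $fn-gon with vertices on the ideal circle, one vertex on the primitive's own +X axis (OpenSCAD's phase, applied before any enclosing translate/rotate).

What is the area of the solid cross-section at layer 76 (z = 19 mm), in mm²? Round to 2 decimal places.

At z = 19 mm: the r=2 cylinder gives a regular 32-gon of circumradius 2 (constant along its height) (area = (32/2)·2.000²·sin(360°/32) = 12.49 mm²); (rotated 80° about Z; rotation is an isometry so areas/perimeters/island counts are preserved). Overall, the cross-section is a single solid region. Net area = 12.49 mm².

12.49 mm²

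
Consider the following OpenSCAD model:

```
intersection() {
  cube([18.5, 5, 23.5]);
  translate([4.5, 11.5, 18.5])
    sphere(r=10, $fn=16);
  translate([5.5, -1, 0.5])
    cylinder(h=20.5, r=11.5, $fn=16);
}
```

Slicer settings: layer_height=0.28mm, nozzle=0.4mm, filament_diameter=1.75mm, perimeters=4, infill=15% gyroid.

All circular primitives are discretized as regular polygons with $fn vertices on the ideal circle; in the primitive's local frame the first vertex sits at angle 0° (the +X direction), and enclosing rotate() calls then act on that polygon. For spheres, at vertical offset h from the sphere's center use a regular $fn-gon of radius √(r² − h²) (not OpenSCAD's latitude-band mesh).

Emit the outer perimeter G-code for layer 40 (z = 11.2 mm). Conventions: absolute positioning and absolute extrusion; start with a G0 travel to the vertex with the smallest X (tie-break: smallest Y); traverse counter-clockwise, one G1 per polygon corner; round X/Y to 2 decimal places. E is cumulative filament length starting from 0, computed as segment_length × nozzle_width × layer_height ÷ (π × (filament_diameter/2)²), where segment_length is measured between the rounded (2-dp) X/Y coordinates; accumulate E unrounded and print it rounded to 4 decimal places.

At z = 11.2 mm: the cube is present — its section is the full 18.5×5 rectangle; the r=10 sphere at (4.5, 11.5) slices to a regular 16-gon of circumradius 6.834 (√(r²−h²) with h=7.3 from center); the r=11.5 cylinder at (5.5, -1) gives a regular 16-gon of circumradius 11.5 (constant along its height); Keeping only the common overlap: the r=10 sphere at (4.5, 11.5) partially overlaps the 18.5×5 cube; clipping to the common part keeps 0.56 mm²; the running intersection lies inside the r=11.5 cylinder at (5.5, -1), so it is kept whole — 1 connected region. The outline is a single polygon with 3 vertices. Extrusion per mm of travel: 0.4 × 0.28 / (π × 0.875²) = 0.046564. Accumulating E over each segment gives final E = 0.3159.

G0 X2.82 Y5.00 Z11.20
G1 X4.50 Y4.67 E0.0797
G1 X6.18 Y5.00 E0.1594
G1 X2.82 Y5.00 E0.3159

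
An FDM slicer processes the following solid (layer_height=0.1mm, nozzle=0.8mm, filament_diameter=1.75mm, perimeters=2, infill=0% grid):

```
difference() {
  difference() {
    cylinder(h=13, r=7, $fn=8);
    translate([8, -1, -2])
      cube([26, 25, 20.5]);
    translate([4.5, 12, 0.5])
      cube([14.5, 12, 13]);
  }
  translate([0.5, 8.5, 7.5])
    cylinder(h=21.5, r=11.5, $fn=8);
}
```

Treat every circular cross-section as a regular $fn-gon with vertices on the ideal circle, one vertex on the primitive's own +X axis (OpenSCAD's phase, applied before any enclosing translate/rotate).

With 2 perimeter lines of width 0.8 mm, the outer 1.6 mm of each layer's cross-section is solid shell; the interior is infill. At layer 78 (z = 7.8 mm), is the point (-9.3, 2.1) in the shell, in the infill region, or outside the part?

At z = 7.8 mm: the r=7 cylinder contributes a regular 8-gon of circumradius 7; the cube at (8, -1) is present — its section is the full 26×25 rectangle; the cube at (4.5, 12) (footprint 14.5×12) is included at this height; After the difference (first − rest): starting from the r=7 cylinder, the 26×25 cube at (8, -1) misses the remaining region (no effect); the 14.5×12 cube at (4.5, 12) misses the remaining region (no effect) — 1 connected region; the r=11.5 cylinder at (0.5, 8.5) contributes a regular 8-gon of circumradius 11.5; After the difference (first − rest): starting from the result so far, the r=11.5 cylinder at (0.5, 8.5) partially overlaps it — only the 90.87 mm² overlap (of its 374.06 mm²) is removed, clipping the outline — 1 connected region. Overall, the cross-section is a single solid region. The nearest boundary edge runs (-7.00, 0.00)→(-6.96, 0.09); distance from the point to it = 3.08 mm. The point is not inside any of the regions above, so it lies outside the cross-section (3.08 mm from the nearest boundary).

outside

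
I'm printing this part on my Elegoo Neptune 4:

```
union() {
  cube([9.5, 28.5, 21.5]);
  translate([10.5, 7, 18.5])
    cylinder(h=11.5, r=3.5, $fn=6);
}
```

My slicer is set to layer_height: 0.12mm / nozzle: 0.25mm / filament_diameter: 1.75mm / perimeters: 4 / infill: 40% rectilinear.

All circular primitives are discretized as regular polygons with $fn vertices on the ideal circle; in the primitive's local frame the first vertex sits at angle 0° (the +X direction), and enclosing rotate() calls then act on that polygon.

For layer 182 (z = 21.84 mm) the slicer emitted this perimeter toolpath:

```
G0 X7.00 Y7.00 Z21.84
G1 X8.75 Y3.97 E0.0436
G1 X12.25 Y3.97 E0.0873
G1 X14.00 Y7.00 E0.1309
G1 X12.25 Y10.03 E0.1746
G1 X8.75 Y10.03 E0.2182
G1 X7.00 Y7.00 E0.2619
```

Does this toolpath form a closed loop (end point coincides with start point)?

Start point (G0): (7.00, 7.00). End point (last G1): the path returns to the start — closed.

yes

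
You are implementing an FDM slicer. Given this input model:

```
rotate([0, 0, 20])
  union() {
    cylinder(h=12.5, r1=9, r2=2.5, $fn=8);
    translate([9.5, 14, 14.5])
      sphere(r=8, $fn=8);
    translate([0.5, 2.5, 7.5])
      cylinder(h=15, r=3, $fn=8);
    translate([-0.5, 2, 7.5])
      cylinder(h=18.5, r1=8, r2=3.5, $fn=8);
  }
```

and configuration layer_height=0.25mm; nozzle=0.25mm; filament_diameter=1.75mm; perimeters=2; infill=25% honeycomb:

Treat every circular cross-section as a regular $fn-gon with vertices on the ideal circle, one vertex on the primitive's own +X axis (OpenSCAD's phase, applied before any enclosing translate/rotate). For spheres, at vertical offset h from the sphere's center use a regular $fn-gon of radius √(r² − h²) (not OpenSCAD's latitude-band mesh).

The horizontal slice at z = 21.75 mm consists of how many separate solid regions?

2

At z = 21.75 mm: the cone does not reach this height (z outside [0, 12.5]); the r=8 sphere at (9.5, 14) contributes a regular 8-gon of circumradius √(8²−7.25²) = 3.382; the cylinder at (0.5, 2.5): section is a regular 8-gon, circumradius r=3; the cone at (-0.5, 2): at t=0.770 of its height the radius interpolates to r₁+(r₂−r₁)t = 4.534, giving a regular 8-gon of that circumradius; Merging all regions: the regions partially overlap (shared area 25.46 mm²), so overlapping operands fuse into one piece — 2 connected regions; (rotated 20° about Z; rotation is an isometry so areas/perimeters/island counts are preserved). The result has 2 disconnected regions.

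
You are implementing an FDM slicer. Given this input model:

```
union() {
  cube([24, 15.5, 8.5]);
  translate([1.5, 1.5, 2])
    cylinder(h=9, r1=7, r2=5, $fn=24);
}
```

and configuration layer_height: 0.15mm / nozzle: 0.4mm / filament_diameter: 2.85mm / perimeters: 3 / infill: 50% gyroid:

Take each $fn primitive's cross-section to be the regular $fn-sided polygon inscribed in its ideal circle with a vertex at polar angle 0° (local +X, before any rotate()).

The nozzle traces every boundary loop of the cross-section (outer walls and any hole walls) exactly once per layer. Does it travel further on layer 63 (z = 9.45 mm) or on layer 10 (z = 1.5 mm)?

Layer 63 (z = 9.45): the cube does not reach this height (z outside [0, 8.5]); the cone at (1.5, 1.5) (r1=7→r2=5) has section circumradius 5.344 here — a regular 24-gon (perimeter = 2·24·5.344·sin(180°/24) = 33.48 mm); Merging all regions: only the cone at (1.5, 1.5) is present, so the union is just that shape — boundary = 33.48 mm. So its perimeter = 33.48 mm. Layer 10 (z = 1.5): the 24×15.5 cube contributes its full rectangle (perimeter 79.00 mm); the cone at (1.5, 1.5) is not intersected at this z (z outside [2, 11]); Taking the union: only the 24×15.5 cube is present, so the union is just that shape — boundary = 79.00 mm. So its perimeter = 79.00 mm. Layer 10 is larger (79.00 vs 33.48 mm).

layer 10 (z = 1.5 mm)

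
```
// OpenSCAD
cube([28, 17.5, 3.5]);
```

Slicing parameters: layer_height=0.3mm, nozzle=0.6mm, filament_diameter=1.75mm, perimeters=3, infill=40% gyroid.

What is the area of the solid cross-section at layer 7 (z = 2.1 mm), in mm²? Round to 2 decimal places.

At z = 2.1 mm: the cube (footprint 28×17.5) is included at this height (area 490.00 mm²). Overall, the cross-section is a single solid region. Net area = 490.00 mm².

490.00 mm²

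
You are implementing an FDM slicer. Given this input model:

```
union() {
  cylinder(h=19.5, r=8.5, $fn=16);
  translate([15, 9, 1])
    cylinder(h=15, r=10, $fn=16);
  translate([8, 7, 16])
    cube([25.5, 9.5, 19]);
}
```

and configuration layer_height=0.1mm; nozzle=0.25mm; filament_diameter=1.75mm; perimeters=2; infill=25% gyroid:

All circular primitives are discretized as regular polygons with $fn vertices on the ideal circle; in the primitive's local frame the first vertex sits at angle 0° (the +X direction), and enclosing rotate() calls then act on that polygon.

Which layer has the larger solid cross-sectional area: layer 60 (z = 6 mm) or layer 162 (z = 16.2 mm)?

layer 60 (z = 6 mm)

Layer 60 (z = 6): the r=8.5 cylinder contributes a regular 16-gon of circumradius 8.5 (area = (16/2)·8.500²·sin(360°/16) = 221.19 mm²); the r=10 cylinder at (15, 9) gives a regular 16-gon of circumradius 10 (constant along its height) (area = (16/2)·10.000²·sin(360°/16) = 306.15 mm²); the cube at (8, 7) does not reach this height (z outside [16, 35]); Taking the union: the regions partially overlap — summed areas 527.34 mm² minus the doubly-counted overlap 2.80 mm² gives 524.53 mm² — area = 524.53 mm². So its area = 524.53 mm². Layer 162 (z = 16.2): the cylinder: section is a regular 16-gon, circumradius r=8.5 (area = (16/2)·8.500²·sin(360°/16) = 221.19 mm²); the cylinder at (15, 9) is absent (z outside [1, 16]); the cube at (8, 7) (footprint 25.5×9.5) is included at this height (area 242.25 mm²); Merging all regions: the 2 present regions are separate (no shared area or edge), so areas and boundary lengths simply add and each stays a separate island — area = 463.44 mm². So its area = 463.44 mm². Layer 60 is larger (524.53 vs 463.44 mm²).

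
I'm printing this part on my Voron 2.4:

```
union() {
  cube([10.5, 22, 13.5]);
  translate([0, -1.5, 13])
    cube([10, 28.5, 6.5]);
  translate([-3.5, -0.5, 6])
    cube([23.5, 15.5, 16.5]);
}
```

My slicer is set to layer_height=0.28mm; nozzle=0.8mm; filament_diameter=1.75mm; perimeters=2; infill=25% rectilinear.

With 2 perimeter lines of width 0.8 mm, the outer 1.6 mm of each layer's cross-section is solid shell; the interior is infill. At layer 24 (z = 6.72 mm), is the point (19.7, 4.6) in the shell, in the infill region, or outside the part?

shell

At z = 6.72 mm: the cube is present — its section is the full 10.5×22 rectangle; the cube at (0, -1.5) is absent (z outside [13, 19.5]); the cube at (-3.5, -0.5) (footprint 23.5×15.5) is included at this height; Merging all regions: the regions partially overlap (shared area 157.50 mm²), so overlapping operands fuse into one piece — 1 connected region. Overall, the cross-section is a single solid region. The nearest boundary edge runs (20.00, 15.00)→(20.00, -0.50); distance from the point to it = 0.30 mm. The point is inside the cross-section, 0.30 mm from the nearest boundary — within the 1.6 mm shell band (2 × 0.8).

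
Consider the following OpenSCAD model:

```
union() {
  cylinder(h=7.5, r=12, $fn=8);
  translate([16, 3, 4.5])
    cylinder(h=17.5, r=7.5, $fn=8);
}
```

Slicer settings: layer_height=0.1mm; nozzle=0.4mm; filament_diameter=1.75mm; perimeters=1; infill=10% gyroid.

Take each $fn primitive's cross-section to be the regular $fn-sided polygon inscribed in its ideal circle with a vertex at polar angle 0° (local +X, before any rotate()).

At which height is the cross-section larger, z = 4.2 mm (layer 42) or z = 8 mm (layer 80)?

Layer 42 (z = 4.2): the r=12 cylinder contributes a regular 8-gon of circumradius 12 (area = (8/2)·12.000²·sin(360°/8) = 407.29 mm²); the cylinder at (16, 3) is not intersected at this z (z outside [4.5, 22]); Combining (union): only the r=12 cylinder is present, so the union is just that shape — area = 407.29 mm². So its area = 407.29 mm². Layer 80 (z = 8): the cylinder is not intersected at this z (z outside [0, 7.5]); the r=7.5 cylinder at (16, 3) gives a regular 8-gon of circumradius 7.5 (constant along its height) (area = (8/2)·7.500²·sin(360°/8) = 159.10 mm²); Merging all regions: only the r=7.5 cylinder at (16, 3) is present, so the union is just that shape — area = 159.10 mm². So its area = 159.10 mm². Layer 42 is larger (407.29 vs 159.10 mm²).

layer 42 (z = 4.2 mm)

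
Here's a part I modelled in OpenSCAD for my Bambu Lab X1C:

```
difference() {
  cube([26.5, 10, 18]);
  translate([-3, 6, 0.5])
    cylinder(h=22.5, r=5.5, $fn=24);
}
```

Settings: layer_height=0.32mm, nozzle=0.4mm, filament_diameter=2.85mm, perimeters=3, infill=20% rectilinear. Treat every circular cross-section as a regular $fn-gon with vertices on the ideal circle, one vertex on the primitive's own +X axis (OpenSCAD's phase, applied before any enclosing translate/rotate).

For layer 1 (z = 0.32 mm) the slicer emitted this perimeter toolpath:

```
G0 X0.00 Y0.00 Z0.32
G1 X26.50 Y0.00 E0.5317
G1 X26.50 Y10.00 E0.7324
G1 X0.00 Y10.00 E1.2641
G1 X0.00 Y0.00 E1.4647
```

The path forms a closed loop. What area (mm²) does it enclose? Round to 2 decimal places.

265.00 mm²

Apply the shoelace formula to the sequence of (X, Y) vertices; enclosed area = 265.00 mm².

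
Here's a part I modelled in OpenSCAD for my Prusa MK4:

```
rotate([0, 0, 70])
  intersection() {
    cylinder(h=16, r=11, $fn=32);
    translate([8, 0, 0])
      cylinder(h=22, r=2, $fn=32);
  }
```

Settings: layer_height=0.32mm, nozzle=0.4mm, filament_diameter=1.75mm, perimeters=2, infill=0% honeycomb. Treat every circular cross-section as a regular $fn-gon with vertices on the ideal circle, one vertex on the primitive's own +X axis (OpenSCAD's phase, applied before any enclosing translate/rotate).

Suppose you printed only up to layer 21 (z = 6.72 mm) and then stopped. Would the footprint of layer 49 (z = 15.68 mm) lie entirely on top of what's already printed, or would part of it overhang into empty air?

entirely on top

Compare the two slices. At z = 6.72: the r=11 cylinder contributes a regular 32-gon of circumradius 11 (area = (32/2)·11.000²·sin(360°/32) = 377.69 mm²); the r=2 cylinder at (8, 0) contributes a regular 32-gon of circumradius 2 (area = (32/2)·2.000²·sin(360°/32) = 12.49 mm²); Keeping only the common overlap: the r=2 cylinder at (8, 0) lies inside the r=11 cylinder, so the common part is the r=2 cylinder at (8, 0) itself — area = 12.49 mm²; (rotated 70° about Z; rotation is an isometry so areas/perimeters/island counts are preserved). At z = 15.68: the cylinder: section is a regular 32-gon, circumradius r=11 (area = (32/2)·11.000²·sin(360°/32) = 377.69 mm²); the cylinder at (8, 0): section is a regular 32-gon, circumradius r=2 (area = (32/2)·2.000²·sin(360°/32) = 12.49 mm²); After intersecting: the r=2 cylinder at (8, 0) lies inside the r=11 cylinder, so the common part is the r=2 cylinder at (8, 0) itself — area = 12.49 mm²; (rotated 70° about Z; rotation is an isometry so areas/perimeters/island counts are preserved). Checking containment: the cross-section at z = 15.68 is a subset of the cross-section at z = 6.72.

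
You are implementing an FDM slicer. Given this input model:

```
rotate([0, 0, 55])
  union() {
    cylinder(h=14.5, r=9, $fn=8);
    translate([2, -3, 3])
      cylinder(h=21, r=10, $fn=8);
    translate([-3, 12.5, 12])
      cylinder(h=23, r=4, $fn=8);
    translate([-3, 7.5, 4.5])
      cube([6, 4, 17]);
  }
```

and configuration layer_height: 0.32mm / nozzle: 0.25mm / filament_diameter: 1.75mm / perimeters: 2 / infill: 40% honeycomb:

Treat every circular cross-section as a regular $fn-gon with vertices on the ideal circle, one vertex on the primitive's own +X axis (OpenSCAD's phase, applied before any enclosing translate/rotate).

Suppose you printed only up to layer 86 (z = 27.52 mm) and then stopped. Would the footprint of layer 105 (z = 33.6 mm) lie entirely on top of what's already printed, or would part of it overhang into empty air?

entirely on top

Compare the two slices. At z = 27.52: the cylinder is not intersected at this z (z outside [0, 14.5]); the cylinder at (2, -3) is not intersected at this z (z outside [3, 24]); the r=4 cylinder at (-3, 12.5) gives a regular 8-gon of circumradius 4 (constant along its height) (area = (8/2)·4.000²·sin(360°/8) = 45.25 mm²); the cube at (-3, 7.5) is not intersected at this z (z outside [4.5, 21.5]); Combining (union): only the r=4 cylinder at (-3, 12.5) is present, so the union is just that shape — area = 45.25 mm²; (rotated 55° about Z; rotation is an isometry so areas/perimeters/island counts are preserved). At z = 33.6: the cylinder is absent (z outside [0, 14.5]); the cylinder at (2, -3) is not intersected at this z (z outside [3, 24]); the r=4 cylinder at (-3, 12.5) contributes a regular 8-gon of circumradius 4 (area = (8/2)·4.000²·sin(360°/8) = 45.25 mm²); the cube at (-3, 7.5) is absent (z outside [4.5, 21.5]); Taking the union: only the r=4 cylinder at (-3, 12.5) is present, so the union is just that shape — area = 45.25 mm²; (whole slice rotated 55° about Z — lengths, areas and connectivity unchanged). Checking containment: the cross-section at z = 33.6 is a subset of the cross-section at z = 27.52.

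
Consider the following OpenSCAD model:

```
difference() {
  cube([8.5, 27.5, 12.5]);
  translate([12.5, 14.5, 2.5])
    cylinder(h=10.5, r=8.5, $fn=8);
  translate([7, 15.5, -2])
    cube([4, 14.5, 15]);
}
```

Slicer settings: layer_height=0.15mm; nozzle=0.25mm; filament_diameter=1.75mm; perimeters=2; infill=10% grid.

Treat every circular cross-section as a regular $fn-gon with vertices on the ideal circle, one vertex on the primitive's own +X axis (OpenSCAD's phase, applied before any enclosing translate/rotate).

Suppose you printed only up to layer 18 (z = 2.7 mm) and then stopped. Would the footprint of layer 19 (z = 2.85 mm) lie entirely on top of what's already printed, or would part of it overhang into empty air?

Compare the two slices. At z = 2.7: the cube is present — its section is the full 8.5×27.5 rectangle (area 233.75 mm²); the r=8.5 cylinder at (12.5, 14.5) gives a regular 8-gon of circumradius 8.5 (constant along its height) (area = (8/2)·8.500²·sin(360°/8) = 204.35 mm²); the 4×14.5 cube at (7, 15.5) contributes its full rectangle (area 58.00 mm²); Subtracting the remaining from the first: starting from the 8.5×27.5 cube (233.75 mm²), the r=8.5 cylinder at (12.5, 14.5) partially overlaps it — only the 40.80 mm² overlap (of its 204.35 mm²) is removed, clipping the outline; the 4×14.5 cube at (7, 15.5) partially overlaps it — only the 9.70 mm² overlap (of its 58.00 mm²) is removed, clipping the outline — area = 183.24 mm². At z = 2.85: the cube is present — its section is the full 8.5×27.5 rectangle (area 233.75 mm²); the r=8.5 cylinder at (12.5, 14.5) contributes a regular 8-gon of circumradius 8.5 (area = (8/2)·8.500²·sin(360°/8) = 204.35 mm²); the cube at (7, 15.5) (footprint 4×14.5) is included at this height (area 58.00 mm²); Subtracting the remaining from the first: starting from the 8.5×27.5 cube (233.75 mm²), the r=8.5 cylinder at (12.5, 14.5) partially overlaps it — only the 40.80 mm² overlap (of its 204.35 mm²) is removed, clipping the outline; the 4×14.5 cube at (7, 15.5) partially overlaps it — only the 9.70 mm² overlap (of its 58.00 mm²) is removed, clipping the outline — area = 183.24 mm². Checking containment: the cross-section at z = 2.85 is a subset of the cross-section at z = 2.7.

entirely on top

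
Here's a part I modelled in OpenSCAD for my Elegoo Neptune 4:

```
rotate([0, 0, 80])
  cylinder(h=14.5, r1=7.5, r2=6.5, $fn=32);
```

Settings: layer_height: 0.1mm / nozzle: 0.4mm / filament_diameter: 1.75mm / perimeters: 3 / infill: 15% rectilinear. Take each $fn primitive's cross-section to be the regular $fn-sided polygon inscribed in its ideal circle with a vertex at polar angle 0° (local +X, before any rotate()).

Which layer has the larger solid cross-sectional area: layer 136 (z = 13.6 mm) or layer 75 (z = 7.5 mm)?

Layer 136 (z = 13.6): the cone contributes a regular 32-gon of circumradius 6.562 (interpolated between r1=7.5 and r2=6.5 at t=0.938) (area = (32/2)·6.562²·sin(360°/32) = 134.41 mm²); (whole slice rotated 80° about Z — lengths, areas and connectivity unchanged). So its area = 134.41 mm². Layer 75 (z = 7.5): the cone (r1=7.5→r2=6.5) has section circumradius 6.983 here — a regular 32-gon (area = (32/2)·6.983²·sin(360°/32) = 152.20 mm²); (whole slice rotated 80° about Z — lengths, areas and connectivity unchanged). So its area = 152.20 mm². Layer 75 is larger (152.20 vs 134.41 mm²).

layer 75 (z = 7.5 mm)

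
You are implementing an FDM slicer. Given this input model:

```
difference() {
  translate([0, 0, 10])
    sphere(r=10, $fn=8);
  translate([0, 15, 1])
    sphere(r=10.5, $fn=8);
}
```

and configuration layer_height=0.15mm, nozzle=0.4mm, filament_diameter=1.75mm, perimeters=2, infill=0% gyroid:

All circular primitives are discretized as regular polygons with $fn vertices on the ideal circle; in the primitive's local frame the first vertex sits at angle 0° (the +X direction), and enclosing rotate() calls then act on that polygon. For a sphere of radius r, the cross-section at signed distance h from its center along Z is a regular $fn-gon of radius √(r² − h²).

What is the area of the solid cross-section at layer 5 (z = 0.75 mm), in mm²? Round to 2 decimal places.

At z = 0.75 mm: the r=10 sphere contributes a regular 8-gon of circumradius √(10²−9.25²) = 3.800 (area = (8/2)·3.800²·sin(360°/8) = 40.84 mm²); the r=10.5 sphere at (0, 15) slices to a regular 8-gon of circumradius 10.497 (√(r²−h²) with h=0.25 from center) (area = (8/2)·10.497²·sin(360°/8) = 311.66 mm²); Subtracting the remaining from the first: starting from the r=10 sphere (40.84 mm²), the r=10.5 sphere at (0, 15) misses the remaining region (no effect) — area = 40.84 mm². Overall, the cross-section is a single solid region. Net area = 40.84 mm².

40.84 mm²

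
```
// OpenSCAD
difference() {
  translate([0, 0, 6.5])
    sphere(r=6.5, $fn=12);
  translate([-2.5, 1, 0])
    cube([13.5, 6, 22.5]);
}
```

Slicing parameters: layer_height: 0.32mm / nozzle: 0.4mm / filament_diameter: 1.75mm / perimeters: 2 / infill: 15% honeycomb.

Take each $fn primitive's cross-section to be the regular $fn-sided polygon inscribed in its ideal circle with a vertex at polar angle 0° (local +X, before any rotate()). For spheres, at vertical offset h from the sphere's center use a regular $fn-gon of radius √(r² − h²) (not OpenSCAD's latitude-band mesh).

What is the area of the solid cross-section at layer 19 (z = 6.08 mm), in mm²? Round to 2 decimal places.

At z = 6.08 mm: the sphere: section is a regular 12-gon, circumradius = √(r²−h²) = √(6.5²−0.42²) = 6.486 (area = (12/2)·6.486²·sin(360°/12) = 126.22 mm²); the 13.5×6 cube at (-2.5, 1) contributes its full rectangle (area 81.00 mm²); Subtracting the remaining from the first: starting from the r=6.5 sphere (126.22 mm²), the 13.5×6 cube at (-2.5, 1) partially overlaps it — only the 38.08 mm² overlap (of its 81.00 mm²) is removed, clipping the outline — area = 88.14 mm². Overall, the cross-section is a single solid region. Net area = 88.14 mm².

88.14 mm²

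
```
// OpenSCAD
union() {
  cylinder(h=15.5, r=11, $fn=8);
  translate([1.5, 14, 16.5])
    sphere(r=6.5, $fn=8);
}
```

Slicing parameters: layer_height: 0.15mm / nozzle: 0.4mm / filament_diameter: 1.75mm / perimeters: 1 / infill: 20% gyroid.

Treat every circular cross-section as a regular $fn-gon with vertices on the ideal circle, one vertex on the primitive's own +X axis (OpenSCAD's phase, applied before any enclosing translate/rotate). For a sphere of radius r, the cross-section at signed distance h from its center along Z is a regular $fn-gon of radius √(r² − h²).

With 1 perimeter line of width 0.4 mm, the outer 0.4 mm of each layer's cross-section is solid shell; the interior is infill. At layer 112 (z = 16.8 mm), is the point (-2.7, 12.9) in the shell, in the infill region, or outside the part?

infill

At z = 16.8 mm: the cylinder does not reach this height (z outside [0, 15.5]); the r=6.5 sphere at (1.5, 14) contributes a regular 8-gon of circumradius √(6.5²−0.3²) = 6.493; Combining (union): only the r=6.5 sphere at (1.5, 14) is present, so the union is just that shape — 1 connected region. Overall, the cross-section is a single solid region. The nearest boundary edge runs (-4.99, 14.00)→(-3.09, 9.41); distance from the point to it = 1.70 mm. The point is inside the cross-section and 1.70 mm from the nearest boundary — more than the 0.4 mm shell width (1 × 0.4), so it's in the infill interior.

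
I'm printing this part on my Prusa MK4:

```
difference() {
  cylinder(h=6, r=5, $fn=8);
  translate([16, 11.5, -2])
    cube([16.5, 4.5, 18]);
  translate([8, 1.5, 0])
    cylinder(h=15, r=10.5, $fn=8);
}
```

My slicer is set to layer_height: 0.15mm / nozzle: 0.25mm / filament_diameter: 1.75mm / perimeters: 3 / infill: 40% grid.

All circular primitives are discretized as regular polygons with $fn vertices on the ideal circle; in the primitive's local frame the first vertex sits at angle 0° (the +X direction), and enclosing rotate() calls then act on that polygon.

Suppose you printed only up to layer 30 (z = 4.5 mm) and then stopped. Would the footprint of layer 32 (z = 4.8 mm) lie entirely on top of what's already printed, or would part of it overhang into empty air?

entirely on top

Compare the two slices. At z = 4.5: the cylinder: section is a regular 8-gon, circumradius r=5 (area = (8/2)·5.000²·sin(360°/8) = 70.71 mm²); the cube at (16, 11.5) is present — its section is the full 16.5×4.5 rectangle (area 74.25 mm²); the r=10.5 cylinder at (8, 1.5) gives a regular 8-gon of circumradius 10.5 (constant along its height) (area = (8/2)·10.500²·sin(360°/8) = 311.83 mm²); After the difference (first − rest): starting from the r=5 cylinder (70.71 mm²), the 16.5×4.5 cube at (16, 11.5) misses the remaining region (no effect); the r=10.5 cylinder at (8, 1.5) partially overlaps it — only the 48.80 mm² overlap (of its 311.83 mm²) is removed, clipping the outline — area = 21.91 mm². At z = 4.8: the cylinder: section is a regular 8-gon, circumradius r=5 (area = (8/2)·5.000²·sin(360°/8) = 70.71 mm²); the cube at (16, 11.5) (footprint 16.5×4.5) is included at this height (area 74.25 mm²); the cylinder at (8, 1.5): section is a regular 8-gon, circumradius r=10.5 (area = (8/2)·10.500²·sin(360°/8) = 311.83 mm²); Taking the first minus the rest: starting from the r=5 cylinder (70.71 mm²), the 16.5×4.5 cube at (16, 11.5) misses the remaining region (no effect); the r=10.5 cylinder at (8, 1.5) partially overlaps it — only the 48.80 mm² overlap (of its 311.83 mm²) is removed, clipping the outline — area = 21.91 mm². Checking containment: the cross-section at z = 4.8 is a subset of the cross-section at z = 4.5.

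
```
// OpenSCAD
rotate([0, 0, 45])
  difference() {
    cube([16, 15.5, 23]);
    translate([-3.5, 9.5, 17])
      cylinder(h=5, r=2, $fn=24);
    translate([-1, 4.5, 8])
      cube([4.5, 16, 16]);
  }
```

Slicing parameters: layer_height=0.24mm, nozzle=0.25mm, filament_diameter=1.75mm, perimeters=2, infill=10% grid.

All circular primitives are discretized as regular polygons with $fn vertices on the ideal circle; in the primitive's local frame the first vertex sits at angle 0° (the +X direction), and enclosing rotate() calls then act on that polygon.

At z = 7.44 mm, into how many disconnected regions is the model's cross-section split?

At z = 7.44 mm: the cube (footprint 16×15.5) is included at this height; the cylinder at (-3.5, 9.5) is not intersected at this z (z outside [17, 22]); the cube at (-1, 4.5) is absent (z outside [8, 24]); Subtracting the remaining from the first: none of the subtracted shapes is present at this height, so the 16×15.5 cube is unchanged — 1 connected region; (rotated 45° about Z; rotation is an isometry so areas/perimeters/island counts are preserved). The result has 1 disconnected region.

1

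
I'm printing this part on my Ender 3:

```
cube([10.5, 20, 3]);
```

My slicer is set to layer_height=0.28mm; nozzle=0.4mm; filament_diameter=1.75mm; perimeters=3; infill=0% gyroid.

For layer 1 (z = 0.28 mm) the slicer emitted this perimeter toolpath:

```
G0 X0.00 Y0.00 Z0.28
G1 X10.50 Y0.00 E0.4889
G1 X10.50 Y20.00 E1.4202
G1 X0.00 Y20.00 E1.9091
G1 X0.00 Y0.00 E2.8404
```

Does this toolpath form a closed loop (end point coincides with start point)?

Start point (G0): (0.00, 0.00). End point (last G1): the path returns to the start — closed.

yes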